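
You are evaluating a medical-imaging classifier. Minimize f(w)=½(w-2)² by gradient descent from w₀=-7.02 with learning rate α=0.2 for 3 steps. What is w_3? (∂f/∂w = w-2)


step 1: grad = -7.02-2 = -9.02; w = -7.02 - 0.2·(-9.02) = -5.216
step 2: grad = -5.216-2 = -7.216; w = -5.216 - 0.2·(-7.216) = -3.7728
step 3: grad = -3.7728-2 = -5.7728; w = -3.7728 - 0.2·(-5.7728) = -2.61824

-2.61824


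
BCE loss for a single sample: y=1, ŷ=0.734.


BCE = -[y·ln(p) + (1-y)·ln(1-p)]
= -1·ln(0.734) - 0
= -ln(0.734) = 0.3092

0.3092


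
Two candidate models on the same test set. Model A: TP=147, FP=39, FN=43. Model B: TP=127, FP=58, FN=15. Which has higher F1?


Model A: P=147/186=0.7903, R=147/190=0.7737, F1=2PR/(P+R)=2TP/(2TP+FP+FN)=294/376=0.7819
Model B: P=127/185=0.6865, R=127/142=0.8944, F1=2PR/(P+R)=2TP/(2TP+FP+FN)=254/327=0.7768
0.7819 > 0.7768 → Model A

Model A


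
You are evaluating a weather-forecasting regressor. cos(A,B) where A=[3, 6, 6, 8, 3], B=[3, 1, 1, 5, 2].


A·B = 3·3 + 6·1 + 6·1 + 8·5 + 3·2 = 67
‖A‖ = √154 = 12.4097, ‖B‖ = √40 = 6.3246
cos = 67/(√154·√40) = 67/√6160 = 0.8537

0.8537


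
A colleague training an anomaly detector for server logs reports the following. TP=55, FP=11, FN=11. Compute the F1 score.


Precision = 55/66 = 0.8333
Recall = 55/66 = 0.8333
F1 = 2·P·R/(P+R) = 2·TP/(2·TP+FP+FN) = 110/(110+11+11) = 110/132 = 0.8333

0.8333


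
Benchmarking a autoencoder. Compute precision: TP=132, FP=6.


Precision = TP/(TP+FP)
= 132/(132+6)
= 132/138 = 95.65%

95.65%


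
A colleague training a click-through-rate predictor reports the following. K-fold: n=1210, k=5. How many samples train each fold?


Fold size = 1210/5 = 242
Training per fold = 1210 - 242 = 968

968


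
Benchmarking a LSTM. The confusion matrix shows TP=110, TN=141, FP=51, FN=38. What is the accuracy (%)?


Accuracy = (TP+TN)/(TP+TN+FP+FN)
= (110+141)/(340)
= 251/340 = 73.82%

73.82%


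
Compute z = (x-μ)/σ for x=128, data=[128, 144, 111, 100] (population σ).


μ = 120.75, σ = 16.7239
z = (128 - 120.75)/16.7239 = 0.4335

0.4335


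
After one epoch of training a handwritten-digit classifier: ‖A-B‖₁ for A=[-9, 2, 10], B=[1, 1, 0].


d = |-9-1| + |2-1| + |10-0|
  = 10 + 1 + 10
  = 21

21


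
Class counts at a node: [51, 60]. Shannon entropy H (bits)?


Probabilities: [51/111, 60/111] ≈ [0.4595, 0.5405]
H = -((51/111)·log₂(51/111) + (60/111)·log₂(60/111))
  = 0.9953 bits

0.9953 bits


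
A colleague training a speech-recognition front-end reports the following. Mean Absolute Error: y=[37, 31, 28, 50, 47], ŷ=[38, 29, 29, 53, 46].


Absolute errors: |37-38|=1, |31-29|=2, |28-29|=1, |50-53|=3, |47-46|=1
Sum = 8
MAE = 8/5 = 8/5

8/5


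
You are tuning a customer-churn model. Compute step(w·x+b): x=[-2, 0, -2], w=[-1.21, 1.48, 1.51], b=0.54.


z = (-2)·(-1.21) + (0)·(1.48) + (-2)·(1.51) + 0.54
  = -0.06
step(z) = 0 (z<0)

0


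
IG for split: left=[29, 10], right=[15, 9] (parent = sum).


Parent = [44, 19], H_parent = 0.8832
H_left = 0.8213 (n=39), H_right = 0.9544 (n=24)
H_children = (39/63)·0.8213 + (24/63)·0.9544 = 0.872
IG = 0.8832 - 0.872 = 0.0112

0.0112


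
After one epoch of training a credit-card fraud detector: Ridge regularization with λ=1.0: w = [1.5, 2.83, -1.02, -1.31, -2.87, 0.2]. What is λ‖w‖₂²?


‖w‖₂² = (1.5)² + (2.83)² + (-1.02)² + (-1.31)² + (-2.87)² + (0.2)²
     = 2.25 + 8.0089 + 1.0404 + 1.7161 + 8.2369 + 0.04
     = 21.2923
λ·‖w‖₂² = 1.0·21.2923 = 21.2923

21.2923


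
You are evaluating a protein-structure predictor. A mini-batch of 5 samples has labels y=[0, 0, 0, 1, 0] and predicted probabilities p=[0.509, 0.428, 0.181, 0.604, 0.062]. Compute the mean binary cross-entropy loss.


L[0] = -ln(1-0.509) = -ln(0.491) = 0.7113
L[1] = -ln(1-0.428) = -ln(0.572) = 0.5586
L[2] = -ln(1-0.181) = -ln(0.819) = 0.1997
L[3] = -ln(0.604) = 0.5042
L[4] = -ln(1-0.062) = -ln(0.938) = 0.064
mean = (0.7113 + 0.5586 + 0.1997 + 0.5042 + 0.064)/5 = 0.4076

0.4076


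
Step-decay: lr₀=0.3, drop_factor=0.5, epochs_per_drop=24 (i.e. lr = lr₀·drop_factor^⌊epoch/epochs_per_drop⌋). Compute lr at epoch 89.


n_drops = ⌊89/24⌋ = 3
lr = 0.3·0.5^3 = 0.3·0.125 = 0.0375

0.0375


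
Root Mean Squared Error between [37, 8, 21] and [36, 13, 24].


MSE = 35/3 = 11.6667
RMSE = √(35/3) = 3.4157

3.4157


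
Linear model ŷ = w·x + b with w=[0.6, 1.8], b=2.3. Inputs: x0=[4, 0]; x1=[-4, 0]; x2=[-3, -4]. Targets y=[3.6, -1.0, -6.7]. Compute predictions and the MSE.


ŷ0 = (0.6)·(4) + (1.8)·(0) + 2.3 = 4.7
ŷ1 = (0.6)·(-4) + (1.8)·(0) + 2.3 = -0.1
ŷ2 = (0.6)·(-3) + (1.8)·(-4) + 2.3 = -6.7
errors² = [1.21, 0.81, 0.0]
MSE = 2.0200/3 = 0.6733

0.6733


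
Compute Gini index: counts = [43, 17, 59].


Probabilities: [43/119, 17/119, 59/119] ≈ [0.3613, 0.1429, 0.4958]
Σpᵢ² = (1849 + 289 + 3481)/119² = 5619/14161
Gini = 1 - Σpᵢ² = 1 - 5619/14161 = 0.6032

0.6032


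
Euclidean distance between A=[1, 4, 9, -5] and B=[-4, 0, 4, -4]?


d = √((1+ 4)² + (4-0)² + (9-4)² + (-5+ 4)²)
  = √(25 + 16 + 25 + 1)
  = √67 = 8.1854

8.1854


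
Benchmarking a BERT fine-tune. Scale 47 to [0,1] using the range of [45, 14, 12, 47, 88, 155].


min=12, max=155
(47-12)/(155-12) = 35/143 = 0.2448

0.2448


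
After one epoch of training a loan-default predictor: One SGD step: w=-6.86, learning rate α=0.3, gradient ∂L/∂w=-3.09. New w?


w_new = w - α·∇
= -6.86 - 0.3·-3.09
= -6.86 + 0.927
= -5.933

-5.933


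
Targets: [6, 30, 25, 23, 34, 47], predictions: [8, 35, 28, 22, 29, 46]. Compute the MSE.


Squared errors: (6-8)²=4, (30-35)²=25, (25-28)²=9, (23-22)²=1, (34-29)²=25, (47-46)²=1
Sum = 65
MSE = 65/6 = 65/6

65/6


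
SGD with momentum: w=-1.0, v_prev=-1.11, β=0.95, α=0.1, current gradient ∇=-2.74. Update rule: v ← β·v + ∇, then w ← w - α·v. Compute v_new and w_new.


v_new = 0.95·-1.11 - 2.74 = -1.0545 - 2.74 = -3.7945
w_new = -1.0 - 0.1·-3.7945 = -1.0 + 0.37945 = -0.62055

v_new=-3.7945, w_new=-0.62055


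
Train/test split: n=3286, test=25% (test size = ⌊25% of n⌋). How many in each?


Test = ⌊3286·25/100⌋ = 821
Train = 3286 - 821 = 2465

Train: 2465, Test: 821


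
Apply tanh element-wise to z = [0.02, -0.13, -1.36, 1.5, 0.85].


tanh(0.02) = 0.02
tanh(-0.13) = -0.1293
tanh(-1.36) = -0.8764
tanh(1.5) = 0.9051
tanh(0.85) = 0.6911
result = [0.02, -0.1293, -0.8764, 0.9051, 0.6911]

[0.02, -0.1293, -0.8764, 0.9051, 0.6911]


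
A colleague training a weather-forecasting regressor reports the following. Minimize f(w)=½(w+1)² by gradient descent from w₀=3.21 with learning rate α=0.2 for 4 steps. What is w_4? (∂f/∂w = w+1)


step 1: grad = 3.21+1 = 4.21; w = 3.21 - 0.2·(4.21) = 2.368
step 2: grad = 2.368+1 = 3.368; w = 2.368 - 0.2·(3.368) = 1.6944
step 3: grad = 1.6944+1 = 2.6944; w = 1.6944 - 0.2·(2.6944) = 1.15552
step 4: grad = 1.15552+1 = 2.15552; w = 1.15552 - 0.2·(2.15552) = 0.724416

0.724416


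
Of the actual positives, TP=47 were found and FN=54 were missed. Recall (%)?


Recall = TP/(TP+FN)
= 47/(47+54)
= 47/101 = 46.53%

46.53%


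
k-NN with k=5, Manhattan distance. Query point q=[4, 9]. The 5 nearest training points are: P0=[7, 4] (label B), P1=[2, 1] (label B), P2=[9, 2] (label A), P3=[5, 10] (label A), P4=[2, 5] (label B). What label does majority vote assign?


d(q,P0) = 8  (label B)
d(q,P1) = 10  (label B)
d(q,P2) = 12  (label A)
d(q,P3) = 2  (label A)
d(q,P4) = 6  (label B)
Votes: A=2, B=3
Majority → B

B


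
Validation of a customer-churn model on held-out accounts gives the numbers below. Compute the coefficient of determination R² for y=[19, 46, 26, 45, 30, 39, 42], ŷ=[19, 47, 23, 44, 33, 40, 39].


ȳ = 35.2857
SS_res = Σ(y-ŷ)² = 30
SS_tot = Σ(y-ȳ)² = 647.43
R² = 1 - SS_res/SS_tot = 1 - 0.0463 = 0.9537

0.9537


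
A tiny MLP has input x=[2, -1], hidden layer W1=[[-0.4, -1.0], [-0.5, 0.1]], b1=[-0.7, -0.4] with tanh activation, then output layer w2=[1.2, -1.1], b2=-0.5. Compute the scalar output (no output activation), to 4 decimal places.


z1[0] = (-0.4)·(2) + (-1.0)·(-1) - 0.7 = -0.5
z1[1] = (-0.5)·(2) + (0.1)·(-1) - 0.4 = -1.5
h = tanh(z1) = [-0.4621, -0.9051]
output = (1.2)·(-0.4621) + (-1.1)·(-0.9051) - 0.5 = -0.0589

-0.0589


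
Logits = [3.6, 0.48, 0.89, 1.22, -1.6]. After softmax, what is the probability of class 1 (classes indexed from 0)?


Exponentials: e^3.6=36.5982, e^0.48=1.6161, e^0.89=2.4351, e^1.22=3.3872, e^-1.6=0.2019
Sum = 44.2385
Softmax = [0.8273, 0.0365, 0.055, 0.0766, 0.0046]
p[1] = 1.6161/44.2385 = 0.0365

0.0365


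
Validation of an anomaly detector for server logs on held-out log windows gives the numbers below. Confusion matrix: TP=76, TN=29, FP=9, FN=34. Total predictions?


Total = TP + TN + FP + FN
= 76 + 29 + 9 + 34
= 148
(Predicted positive: 85, predicted negative: 63)

148


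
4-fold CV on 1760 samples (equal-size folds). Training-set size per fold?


Fold size = 1760/4 = 440
Training per fold = 1760 - 440 = 1320

1320


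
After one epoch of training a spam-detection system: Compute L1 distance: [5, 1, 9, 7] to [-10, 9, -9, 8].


d = |5+ 10| + |1-9| + |9+ 9| + |7-8|
  = 15 + 8 + 18 + 1
  = 42

42


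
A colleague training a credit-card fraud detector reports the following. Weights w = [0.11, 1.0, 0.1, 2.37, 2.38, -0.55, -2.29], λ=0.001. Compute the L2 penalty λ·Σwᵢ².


‖w‖₂² = (0.11)² + (1.0)² + (0.1)² + (2.37)² + (2.38)² + (-0.55)² + (-2.29)²
     = 0.0121 + 1 + 0.01 + 5.6169 + 5.6644 + 0.3025 + 5.2441
     = 17.85
λ·‖w‖₂² = 0.001·17.85 = 0.01785

0.01785


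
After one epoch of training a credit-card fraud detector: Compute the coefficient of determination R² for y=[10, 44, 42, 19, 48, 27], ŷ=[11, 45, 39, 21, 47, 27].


ȳ = 31.6667
SS_res = Σ(y-ŷ)² = 16
SS_tot = Σ(y-ȳ)² = 1177.33
R² = 1 - SS_res/SS_tot = 1 - 0.0136 = 0.9864

0.9864


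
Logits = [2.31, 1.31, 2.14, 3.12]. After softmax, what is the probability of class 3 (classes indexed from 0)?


Exponentials: e^2.31=10.0744, e^1.31=3.7062, e^2.14=8.4994, e^3.12=22.6464
Sum = 44.9264
Softmax = [0.2242, 0.0825, 0.1892, 0.5041]
p[3] = 22.6464/44.9264 = 0.5041

0.5041


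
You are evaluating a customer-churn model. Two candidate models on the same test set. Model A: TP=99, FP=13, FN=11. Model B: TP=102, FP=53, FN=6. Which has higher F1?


Model A: P=99/112=0.8839, R=99/110=0.9, F1=2PR/(P+R)=2TP/(2TP+FP+FN)=198/222=0.8919
Model B: P=102/155=0.6581, R=102/108=0.9444, F1=2PR/(P+R)=2TP/(2TP+FP+FN)=204/263=0.7757
0.8919 > 0.7757 → Model A

Model A


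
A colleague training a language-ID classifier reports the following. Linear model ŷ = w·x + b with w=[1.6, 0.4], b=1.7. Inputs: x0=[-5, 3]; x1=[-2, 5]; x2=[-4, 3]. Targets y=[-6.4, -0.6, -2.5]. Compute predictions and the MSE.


ŷ0 = (1.6)·(-5) + (0.4)·(3) + 1.7 = -5.1
ŷ1 = (1.6)·(-2) + (0.4)·(5) + 1.7 = 0.5
ŷ2 = (1.6)·(-4) + (0.4)·(3) + 1.7 = -3.5
errors² = [1.69, 1.21, 1.0]
MSE = 3.9000/3 = 1.3

1.3


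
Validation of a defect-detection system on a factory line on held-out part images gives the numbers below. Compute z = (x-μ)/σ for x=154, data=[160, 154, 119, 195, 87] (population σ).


μ = 143, σ = 36.9486
z = (154 - 143)/36.9486 = 0.2977

0.2977


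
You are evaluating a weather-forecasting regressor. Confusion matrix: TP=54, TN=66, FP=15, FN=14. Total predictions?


Total = TP + TN + FP + FN
= 54 + 66 + 15 + 14
= 149
(Predicted positive: 69, predicted negative: 80)

149


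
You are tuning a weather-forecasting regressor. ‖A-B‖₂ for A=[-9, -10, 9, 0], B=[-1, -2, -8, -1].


d = √((-9+ 1)² + (-10+ 2)² + (9+ 8)² + (0+ 1)²)
  = √(64 + 64 + 289 + 1)
  = √418 = 20.445

20.445


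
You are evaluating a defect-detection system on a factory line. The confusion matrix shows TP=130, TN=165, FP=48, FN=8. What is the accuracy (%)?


Accuracy = (TP+TN)/(TP+TN+FP+FN)
= (130+165)/(351)
= 295/351 = 84.05%

84.05%


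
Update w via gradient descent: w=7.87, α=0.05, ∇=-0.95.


w_new = w - α·∇
= 7.87 - 0.05·-0.95
= 7.87 + 0.0475
= 7.9175

7.9175


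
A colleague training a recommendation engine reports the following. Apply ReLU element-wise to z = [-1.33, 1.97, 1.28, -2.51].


ReLU(-1.33) = max(0, -1.33) = 0.0
ReLU(1.97) = max(0, 1.97) = 1.97
ReLU(1.28) = max(0, 1.28) = 1.28
ReLU(-2.51) = max(0, -2.51) = 0.0
result = [0.0, 1.97, 1.28, 0.0]

[0.0, 1.97, 1.28, 0.0]


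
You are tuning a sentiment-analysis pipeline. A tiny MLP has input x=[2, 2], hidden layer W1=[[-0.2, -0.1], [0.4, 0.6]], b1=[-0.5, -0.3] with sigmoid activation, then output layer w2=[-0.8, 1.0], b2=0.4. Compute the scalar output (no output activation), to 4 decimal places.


z1[0] = (-0.2)·(2) + (-0.1)·(2) - 0.5 = -1.1
z1[1] = (0.4)·(2) + (0.6)·(2) - 0.3 = 1.7
h = sigmoid(z1) = [0.2497, 0.8455]
output = (-0.8)·(0.2497) + (1.0)·(0.8455) + 0.4 = 1.0457

1.0457


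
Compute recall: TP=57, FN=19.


Recall = TP/(TP+FN)
= 57/(57+19)
= 57/76 = 75.0%

75.0%


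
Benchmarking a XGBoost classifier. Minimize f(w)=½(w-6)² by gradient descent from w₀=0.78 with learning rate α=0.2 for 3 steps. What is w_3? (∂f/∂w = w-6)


step 1: grad = 0.78-6 = -5.22; w = 0.78 - 0.2·(-5.22) = 1.824
step 2: grad = 1.824-6 = -4.176; w = 1.824 - 0.2·(-4.176) = 2.6592
step 3: grad = 2.6592-6 = -3.3408; w = 2.6592 - 0.2·(-3.3408) = 3.32736

3.32736


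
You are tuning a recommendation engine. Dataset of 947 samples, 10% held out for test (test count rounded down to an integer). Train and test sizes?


Test = ⌊947·10/100⌋ = 94
Train = 947 - 94 = 853

Train: 853, Test: 94


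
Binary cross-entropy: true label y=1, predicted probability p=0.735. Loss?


BCE = -[y·ln(p) + (1-y)·ln(1-p)]
= -1·ln(0.735) - 0
= -ln(0.735) = 0.3079

0.3079


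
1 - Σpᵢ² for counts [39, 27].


Probabilities: [39/66, 27/66] ≈ [0.5909, 0.4091]
Σpᵢ² = (1521 + 729)/66² = 2250/4356
Gini = 1 - Σpᵢ² = 1 - 2250/4356 = 0.4835

0.4835


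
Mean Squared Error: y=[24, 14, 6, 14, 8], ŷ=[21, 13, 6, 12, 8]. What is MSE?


Squared errors: (24-21)²=9, (14-13)²=1, (6-6)²=0, (14-12)²=4, (8-8)²=0
Sum = 14
MSE = 14/5 = 14/5

14/5


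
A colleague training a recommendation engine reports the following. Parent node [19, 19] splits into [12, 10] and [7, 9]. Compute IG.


Parent = [19, 19], H_parent = 1
H_left = 0.994 (n=22), H_right = 0.9887 (n=16)
H_children = (22/38)·0.994 + (16/38)·0.9887 = 0.9918
IG = 1 - 0.9918 = 0.0082

0.0082


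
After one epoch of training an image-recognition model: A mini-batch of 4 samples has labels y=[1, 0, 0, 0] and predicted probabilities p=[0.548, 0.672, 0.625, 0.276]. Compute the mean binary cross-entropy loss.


L[0] = -ln(0.548) = 0.6015
L[1] = -ln(1-0.672) = -ln(0.328) = 1.1147
L[2] = -ln(1-0.625) = -ln(0.375) = 0.9808
L[3] = -ln(1-0.276) = -ln(0.724) = 0.323
mean = (0.6015 + 1.1147 + 0.9808 + 0.323)/4 = 0.755

0.755


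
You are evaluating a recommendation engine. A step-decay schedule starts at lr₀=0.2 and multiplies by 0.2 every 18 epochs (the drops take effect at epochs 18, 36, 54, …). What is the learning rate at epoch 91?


n_drops = ⌊91/18⌋ = 5
lr = 0.2·0.2^5 = 0.2·0.00032 = 0.000064

0.000064


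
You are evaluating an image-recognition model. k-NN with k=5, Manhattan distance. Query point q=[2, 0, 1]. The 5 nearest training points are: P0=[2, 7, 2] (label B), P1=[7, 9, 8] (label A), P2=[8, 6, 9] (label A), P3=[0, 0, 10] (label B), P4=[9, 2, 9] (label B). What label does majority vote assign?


d(q,P0) = 8  (label B)
d(q,P1) = 21  (label A)
d(q,P2) = 20  (label A)
d(q,P3) = 11  (label B)
d(q,P4) = 17  (label B)
Votes: A=2, B=3
Majority → B

B


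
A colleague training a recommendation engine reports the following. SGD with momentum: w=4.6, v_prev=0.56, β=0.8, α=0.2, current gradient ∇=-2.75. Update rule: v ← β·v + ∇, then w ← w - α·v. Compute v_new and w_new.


v_new = 0.8·0.56 - 2.75 = 0.448 - 2.75 = -2.302
w_new = 4.6 - 0.2·-2.302 = 4.6 + 0.4604 = 5.0604

v_new=-2.302, w_new=5.0604


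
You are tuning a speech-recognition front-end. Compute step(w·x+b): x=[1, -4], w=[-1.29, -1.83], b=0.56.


z = (1)·(-1.29) + (-4)·(-1.83) + 0.56
  = 6.59
step(z) = 1 (z≥0)

1


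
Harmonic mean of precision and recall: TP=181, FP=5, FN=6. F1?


Precision = 181/186 = 0.9731
Recall = 181/187 = 0.9679
F1 = 2·P·R/(P+R) = 2·TP/(2·TP+FP+FN) = 362/(362+5+6) = 362/373 = 0.9705

0.9705


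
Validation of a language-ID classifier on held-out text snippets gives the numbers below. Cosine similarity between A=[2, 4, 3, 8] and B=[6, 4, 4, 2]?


A·B = 2·6 + 4·4 + 3·4 + 8·2 = 56
‖A‖ = √93 = 9.6437, ‖B‖ = √72 = 8.4853
cos = 56/(√93·√72) = 56/√6696 = 0.6844

0.6844


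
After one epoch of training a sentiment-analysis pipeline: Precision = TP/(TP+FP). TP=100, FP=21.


Precision = TP/(TP+FP)
= 100/(100+21)
= 100/121 = 82.64%

82.64%


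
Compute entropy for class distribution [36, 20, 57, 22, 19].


Probabilities: [36/154, 20/154, 57/154, 22/154, 19/154] ≈ [0.2338, 0.1299, 0.3701, 0.1429, 0.1234]
H = -((36/154)·log₂(36/154) + (20/154)·log₂(20/154) + (57/154)·log₂(57/154) + (22/154)·log₂(22/154) + (19/154)·log₂(19/154))
  = 2.1769 bits

2.1769 bits


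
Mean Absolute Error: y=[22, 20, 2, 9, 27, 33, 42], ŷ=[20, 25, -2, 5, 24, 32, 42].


Absolute errors: |22-20|=2, |20-25|=5, |2+ 2|=4, |9-5|=4, |27-24|=3, |33-32|=1, |42-42|=0
Sum = 19
MAE = 19/7 = 19/7

19/7


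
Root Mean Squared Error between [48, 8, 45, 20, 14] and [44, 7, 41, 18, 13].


MSE = 38/5 = 7.6
RMSE = √(38/5) = 2.7568

2.7568


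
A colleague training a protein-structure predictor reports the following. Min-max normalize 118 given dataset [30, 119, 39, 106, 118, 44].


min=30, max=119
(118-30)/(119-30) = 88/89 = 0.9888

0.9888


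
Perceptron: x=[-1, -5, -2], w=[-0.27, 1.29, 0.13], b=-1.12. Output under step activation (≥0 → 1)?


z = (-1)·(-0.27) + (-5)·(1.29) + (-2)·(0.13) - 1.12
  = -7.56
step(z) = 0 (z<0)

0


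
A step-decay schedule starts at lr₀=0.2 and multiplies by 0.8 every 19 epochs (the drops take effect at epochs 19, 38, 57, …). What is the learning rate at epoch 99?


n_drops = ⌊99/19⌋ = 5
lr = 0.2·0.8^5 = 0.2·0.32768 = 0.065536

0.065536


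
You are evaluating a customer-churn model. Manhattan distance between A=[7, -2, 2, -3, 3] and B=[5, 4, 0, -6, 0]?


d = |7-5| + |-2-4| + |2-0| + |-3+ 6| + |3-0|
  = 2 + 6 + 2 + 3 + 3
  = 16

16


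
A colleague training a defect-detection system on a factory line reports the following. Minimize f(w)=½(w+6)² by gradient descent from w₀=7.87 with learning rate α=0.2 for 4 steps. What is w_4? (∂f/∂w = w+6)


step 1: grad = 7.87+6 = 13.87; w = 7.87 - 0.2·(13.87) = 5.096
step 2: grad = 5.096+6 = 11.096; w = 5.096 - 0.2·(11.096) = 2.8768
step 3: grad = 2.8768+6 = 8.8768; w = 2.8768 - 0.2·(8.8768) = 1.10144
step 4: grad = 1.10144+6 = 7.10144; w = 1.10144 - 0.2·(7.10144) = -0.318848

-0.318848


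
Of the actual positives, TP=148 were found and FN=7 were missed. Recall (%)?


Recall = TP/(TP+FN)
= 148/(148+7)
= 148/155 = 95.48%

95.48%


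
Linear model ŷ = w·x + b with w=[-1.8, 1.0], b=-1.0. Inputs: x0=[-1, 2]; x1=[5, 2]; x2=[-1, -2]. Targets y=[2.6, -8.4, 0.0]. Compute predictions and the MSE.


ŷ0 = (-1.8)·(-1) + (1.0)·(2) - 1.0 = 2.8
ŷ1 = (-1.8)·(5) + (1.0)·(2) - 1.0 = -8.0
ŷ2 = (-1.8)·(-1) + (1.0)·(-2) - 1.0 = -1.2
errors² = [0.04, 0.16, 1.44]
MSE = 1.6400/3 = 0.5467

0.5467


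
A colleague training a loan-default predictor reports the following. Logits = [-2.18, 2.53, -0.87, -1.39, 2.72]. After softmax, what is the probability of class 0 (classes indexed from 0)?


Exponentials: e^-2.18=0.113, e^2.53=12.5535, e^-0.87=0.419, e^-1.39=0.2491, e^2.72=15.1803
Sum = 28.5149
Softmax = [0.004, 0.4402, 0.0147, 0.0087, 0.5324]
p[0] = 0.113/28.5149 = 0.004

0.004


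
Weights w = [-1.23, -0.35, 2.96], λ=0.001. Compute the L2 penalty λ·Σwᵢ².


‖w‖₂² = (-1.23)² + (-0.35)² + (2.96)²
     = 1.5129 + 0.1225 + 8.7616
     = 10.397
λ·‖w‖₂² = 0.001·10.397 = 0.010397

0.010397


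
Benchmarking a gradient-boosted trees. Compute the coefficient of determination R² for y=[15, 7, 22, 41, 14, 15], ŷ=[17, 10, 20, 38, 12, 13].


ȳ = 19
SS_res = Σ(y-ŷ)² = 34
SS_tot = Σ(y-ȳ)² = 694
R² = 1 - SS_res/SS_tot = 1 - 0.049 = 0.951

0.951


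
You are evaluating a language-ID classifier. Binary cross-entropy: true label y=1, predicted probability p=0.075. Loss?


BCE = -[y·ln(p) + (1-y)·ln(1-p)]
= -1·ln(0.075) - 0
= -ln(0.075) = 2.5903

2.5903


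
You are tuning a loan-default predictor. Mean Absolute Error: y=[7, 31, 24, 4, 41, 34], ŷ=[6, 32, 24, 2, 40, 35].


Absolute errors: |7-6|=1, |31-32|=1, |24-24|=0, |4-2|=2, |41-40|=1, |34-35|=1
Sum = 6
MAE = 6/6 = 1

1


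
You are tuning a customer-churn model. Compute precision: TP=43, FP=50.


Precision = TP/(TP+FP)
= 43/(43+50)
= 43/93 = 46.24%

46.24%


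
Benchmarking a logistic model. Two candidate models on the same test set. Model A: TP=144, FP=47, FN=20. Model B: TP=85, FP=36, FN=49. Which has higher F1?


Model A: P=144/191=0.7539, R=144/164=0.878, F1=2PR/(P+R)=2TP/(2TP+FP+FN)=288/355=0.8113
Model B: P=85/121=0.7025, R=85/134=0.6343, F1=2PR/(P+R)=2TP/(2TP+FP+FN)=170/255=0.6667
0.8113 > 0.6667 → Model A

Model A


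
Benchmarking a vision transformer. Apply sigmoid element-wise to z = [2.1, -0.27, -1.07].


σ(2.1) = 1/(1+e^-2.1) = 0.8909
σ(-0.27) = 1/(1+e^0.27) = 0.4329
σ(-1.07) = 1/(1+e^1.07) = 0.2554
result = [0.8909, 0.4329, 0.2554]

[0.8909, 0.4329, 0.2554]


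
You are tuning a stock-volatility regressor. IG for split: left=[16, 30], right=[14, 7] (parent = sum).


Parent = [30, 37], H_parent = 0.9921
H_left = 0.9321 (n=46), H_right = 0.9183 (n=21)
H_children = (46/67)·0.9321 + (21/67)·0.9183 = 0.9278
IG = 0.9921 - 0.9278 = 0.0643

0.0643


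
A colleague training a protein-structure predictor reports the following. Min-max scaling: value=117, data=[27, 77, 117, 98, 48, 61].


min=27, max=117
(117-27)/(117-27) = 90/90 = 1.0

1.0


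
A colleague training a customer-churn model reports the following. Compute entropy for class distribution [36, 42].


Probabilities: [36/78, 42/78] ≈ [0.4615, 0.5385]
H = -((36/78)·log₂(36/78) + (42/78)·log₂(42/78))
  = 0.9957 bits

0.9957 bits


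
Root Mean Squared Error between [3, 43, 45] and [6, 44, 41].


MSE = 26/3 = 8.6667
RMSE = √(26/3) = 2.9439

2.9439


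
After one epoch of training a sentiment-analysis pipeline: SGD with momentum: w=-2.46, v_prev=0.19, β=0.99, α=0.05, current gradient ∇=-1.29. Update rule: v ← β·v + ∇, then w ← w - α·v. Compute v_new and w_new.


v_new = 0.99·0.19 - 1.29 = 0.1881 - 1.29 = -1.1019
w_new = -2.46 - 0.05·-1.1019 = -2.46 + 0.055095 = -2.404905

v_new=-1.1019, w_new=-2.404905


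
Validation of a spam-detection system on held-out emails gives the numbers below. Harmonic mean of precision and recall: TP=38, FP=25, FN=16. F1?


Precision = 38/63 = 0.6032
Recall = 38/54 = 0.7037
F1 = 2·P·R/(P+R) = 2·TP/(2·TP+FP+FN) = 76/(76+25+16) = 76/117 = 0.6496

0.6496


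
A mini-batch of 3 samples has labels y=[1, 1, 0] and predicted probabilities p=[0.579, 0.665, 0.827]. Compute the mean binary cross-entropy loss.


L[0] = -ln(0.579) = 0.5465
L[1] = -ln(0.665) = 0.408
L[2] = -ln(1-0.827) = -ln(0.173) = 1.7545
mean = (0.5465 + 0.408 + 1.7545)/3 = 0.903

0.903


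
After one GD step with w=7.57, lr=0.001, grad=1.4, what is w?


w_new = w - α·∇
= 7.57 - 0.001·1.4
= 7.57 - 0.0014
= 7.5686

7.5686


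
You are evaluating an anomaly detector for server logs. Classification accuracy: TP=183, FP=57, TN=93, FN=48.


Accuracy = (TP+TN)/(TP+TN+FP+FN)
= (183+93)/(381)
= 276/381 = 72.44%

72.44%


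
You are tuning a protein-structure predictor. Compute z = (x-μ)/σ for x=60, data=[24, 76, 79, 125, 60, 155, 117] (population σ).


μ = 90.8571, σ = 40.9649
z = (60 - 90.8571)/40.9649 = -0.7533

-0.7533


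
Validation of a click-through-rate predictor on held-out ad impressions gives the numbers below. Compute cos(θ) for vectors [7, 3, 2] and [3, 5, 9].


A·B = 7·3 + 3·5 + 2·9 = 54
‖A‖ = √62 = 7.874, ‖B‖ = √115 = 10.7238
cos = 54/(√62·√115) = 54/√7130 = 0.6395

0.6395


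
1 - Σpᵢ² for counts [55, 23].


Probabilities: [55/78, 23/78] ≈ [0.7051, 0.2949]
Σpᵢ² = (3025 + 529)/78² = 3554/6084
Gini = 1 - Σpᵢ² = 1 - 3554/6084 = 0.4158

0.4158


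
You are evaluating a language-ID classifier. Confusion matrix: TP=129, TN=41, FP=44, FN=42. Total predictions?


Total = TP + TN + FP + FN
= 129 + 41 + 44 + 42
= 256
(Predicted positive: 173, predicted negative: 83)

256


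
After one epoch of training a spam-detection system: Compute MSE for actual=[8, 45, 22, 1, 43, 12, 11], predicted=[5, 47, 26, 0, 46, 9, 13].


Squared errors: (8-5)²=9, (45-47)²=4, (22-26)²=16, (1-0)²=1, (43-46)²=9, (12-9)²=9, (11-13)²=4
Sum = 52
MSE = 52/7 = 52/7

52/7


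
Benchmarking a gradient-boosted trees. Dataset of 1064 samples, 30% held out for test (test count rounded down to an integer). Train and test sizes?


Test = ⌊1064·30/100⌋ = 319
Train = 1064 - 319 = 745

Train: 745, Test: 319


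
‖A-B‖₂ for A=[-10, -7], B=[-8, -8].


d = √((-10+ 8)² + (-7+ 8)²)
  = √(4 + 1)
  = √5 = 2.2361

2.2361


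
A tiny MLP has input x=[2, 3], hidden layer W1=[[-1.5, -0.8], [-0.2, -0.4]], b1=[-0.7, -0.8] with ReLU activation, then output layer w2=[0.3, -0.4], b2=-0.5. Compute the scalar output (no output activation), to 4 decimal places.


z1[0] = (-1.5)·(2) + (-0.8)·(3) - 0.7 = -6.1
z1[1] = (-0.2)·(2) + (-0.4)·(3) - 0.8 = -2.4
h = ReLU(z1) = [0.0, 0.0]
output = (0.3)·(0.0) + (-0.4)·(0.0) - 0.5 = -0.5

-0.5


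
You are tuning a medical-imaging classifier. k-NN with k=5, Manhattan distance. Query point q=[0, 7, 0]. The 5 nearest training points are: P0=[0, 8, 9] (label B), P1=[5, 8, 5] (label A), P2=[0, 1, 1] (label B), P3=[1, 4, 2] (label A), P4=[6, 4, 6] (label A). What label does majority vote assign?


d(q,P0) = 10  (label B)
d(q,P1) = 11  (label A)
d(q,P2) = 7  (label B)
d(q,P3) = 6  (label A)
d(q,P4) = 15  (label A)
Votes: A=3, B=2
Majority → A

A


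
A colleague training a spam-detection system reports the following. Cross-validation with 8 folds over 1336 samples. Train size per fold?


Fold size = 1336/8 = 167
Training per fold = 1336 - 167 = 1169

1169


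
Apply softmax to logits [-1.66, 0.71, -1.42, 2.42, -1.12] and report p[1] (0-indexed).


Exponentials: e^-1.66=0.1901, e^0.71=2.034, e^-1.42=0.2417, e^2.42=11.2459, e^-1.12=0.3263
Sum = 14.038
Softmax = [0.0135, 0.1449, 0.0172, 0.8011, 0.0232]
p[1] = 2.034/14.038 = 0.1449

0.1449


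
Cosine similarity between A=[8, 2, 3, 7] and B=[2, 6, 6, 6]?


A·B = 8·2 + 2·6 + 3·6 + 7·6 = 88
‖A‖ = √126 = 11.225, ‖B‖ = √112 = 10.583
cos = 88/(√126·√112) = 88/√14112 = 0.7408

0.7408


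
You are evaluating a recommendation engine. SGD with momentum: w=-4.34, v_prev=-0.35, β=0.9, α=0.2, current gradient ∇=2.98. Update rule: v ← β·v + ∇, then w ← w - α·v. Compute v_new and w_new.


v_new = 0.9·-0.35 + 2.98 = -0.315 + 2.98 = 2.665
w_new = -4.34 - 0.2·2.665 = -4.34 - 0.533 = -4.873

v_new=2.665, w_new=-4.873


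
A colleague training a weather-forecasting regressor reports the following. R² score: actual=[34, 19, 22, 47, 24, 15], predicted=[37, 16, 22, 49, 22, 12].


ȳ = 26.8333
SS_res = Σ(y-ŷ)² = 35
SS_tot = Σ(y-ȳ)² = 690.83
R² = 1 - SS_res/SS_tot = 1 - 0.0507 = 0.9493

0.9493


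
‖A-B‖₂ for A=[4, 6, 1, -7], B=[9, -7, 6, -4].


d = √((4-9)² + (6+ 7)² + (1-6)² + (-7+ 4)²)
  = √(25 + 169 + 25 + 9)
  = √228 = 15.0997

15.0997


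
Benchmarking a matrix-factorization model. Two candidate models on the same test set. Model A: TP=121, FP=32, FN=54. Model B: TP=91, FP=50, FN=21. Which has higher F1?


Model A: P=121/153=0.7908, R=121/175=0.6914, F1=2PR/(P+R)=2TP/(2TP+FP+FN)=242/328=0.7378
Model B: P=91/141=0.6454, R=91/112=0.8125, F1=2PR/(P+R)=2TP/(2TP+FP+FN)=182/253=0.7194
0.7378 > 0.7194 → Model A

Model A


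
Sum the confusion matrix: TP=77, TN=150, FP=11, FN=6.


Total = TP + TN + FP + FN
= 77 + 150 + 11 + 6
= 244
(Predicted positive: 88, predicted negative: 156)

244


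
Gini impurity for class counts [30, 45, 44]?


Probabilities: [30/119, 45/119, 44/119] ≈ [0.2521, 0.3782, 0.3697]
Σpᵢ² = (900 + 2025 + 1936)/119² = 4861/14161
Gini = 1 - Σpᵢ² = 1 - 4861/14161 = 0.6567

0.6567


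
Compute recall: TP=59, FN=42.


Recall = TP/(TP+FN)
= 59/(59+42)
= 59/101 = 58.42%

58.42%


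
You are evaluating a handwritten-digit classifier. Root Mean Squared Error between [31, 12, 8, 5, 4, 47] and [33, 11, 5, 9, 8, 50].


MSE = 55/6 = 9.1667
RMSE = √(55/6) = 3.0277

3.0277


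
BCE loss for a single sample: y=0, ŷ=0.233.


BCE = -[y·ln(p) + (1-y)·ln(1-p)]
= -0 - 1·ln(1-0.233)
= -ln(0.767) = 0.2653

0.2653


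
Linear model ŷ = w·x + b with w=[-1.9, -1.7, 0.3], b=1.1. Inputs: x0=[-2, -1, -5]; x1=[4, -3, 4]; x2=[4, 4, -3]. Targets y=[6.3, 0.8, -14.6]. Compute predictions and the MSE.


ŷ0 = (-1.9)·(-2) + (-1.7)·(-1) + (0.3)·(-5) + 1.1 = 5.1
ŷ1 = (-1.9)·(4) + (-1.7)·(-3) + (0.3)·(4) + 1.1 = -0.2
ŷ2 = (-1.9)·(4) + (-1.7)·(4) + (0.3)·(-3) + 1.1 = -14.2
errors² = [1.44, 1.0, 0.16]
MSE = 2.6000/3 = 0.8667

0.8667


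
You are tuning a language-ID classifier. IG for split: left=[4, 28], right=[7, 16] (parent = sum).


Parent = [11, 44], H_parent = 0.7219
H_left = 0.5436 (n=32), H_right = 0.8865 (n=23)
H_children = (32/55)·0.5436 + (23/55)·0.8865 = 0.687
IG = 0.7219 - 0.687 = 0.0349

0.0349


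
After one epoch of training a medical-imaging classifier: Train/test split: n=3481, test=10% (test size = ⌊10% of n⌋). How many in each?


Test = ⌊3481·10/100⌋ = 348
Train = 3481 - 348 = 3133

Train: 3133, Test: 348


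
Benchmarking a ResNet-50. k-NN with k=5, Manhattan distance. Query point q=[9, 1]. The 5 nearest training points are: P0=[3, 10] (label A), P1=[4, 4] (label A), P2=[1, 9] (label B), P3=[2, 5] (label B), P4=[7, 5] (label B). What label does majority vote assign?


d(q,P0) = 15  (label A)
d(q,P1) = 8  (label A)
d(q,P2) = 16  (label B)
d(q,P3) = 11  (label B)
d(q,P4) = 6  (label B)
Votes: A=2, B=3
Majority → B

B


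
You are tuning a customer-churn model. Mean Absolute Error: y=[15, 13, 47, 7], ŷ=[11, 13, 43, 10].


Absolute errors: |15-11|=4, |13-13|=0, |47-43|=4, |7-10|=3
Sum = 11
MAE = 11/4 = 11/4

11/4


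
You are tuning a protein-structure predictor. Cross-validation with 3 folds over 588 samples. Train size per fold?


Fold size = 588/3 = 196
Training per fold = 588 - 196 = 392

392


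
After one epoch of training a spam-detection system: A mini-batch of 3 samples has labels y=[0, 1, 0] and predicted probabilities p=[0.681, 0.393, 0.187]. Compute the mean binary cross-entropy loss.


L[0] = -ln(1-0.681) = -ln(0.319) = 1.1426
L[1] = -ln(0.393) = 0.9339
L[2] = -ln(1-0.187) = -ln(0.813) = 0.207
mean = (1.1426 + 0.9339 + 0.207)/3 = 0.7612

0.7612


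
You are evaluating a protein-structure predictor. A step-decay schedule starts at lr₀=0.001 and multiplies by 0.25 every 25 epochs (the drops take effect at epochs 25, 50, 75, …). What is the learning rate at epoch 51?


n_drops = ⌊51/25⌋ = 2
lr = 0.001·0.25^2 = 0.001·0.0625 = 0.0000625

0.0000625


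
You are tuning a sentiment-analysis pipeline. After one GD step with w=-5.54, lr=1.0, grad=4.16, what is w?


w_new = w - α·∇
= -5.54 - 1.0·4.16
= -5.54 - 4.16
= -9.7

-9.7


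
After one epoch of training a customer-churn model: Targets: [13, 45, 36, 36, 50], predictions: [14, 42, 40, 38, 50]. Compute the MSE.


Squared errors: (13-14)²=1, (45-42)²=9, (36-40)²=16, (36-38)²=4, (50-50)²=0
Sum = 30
MSE = 30/5 = 6

6


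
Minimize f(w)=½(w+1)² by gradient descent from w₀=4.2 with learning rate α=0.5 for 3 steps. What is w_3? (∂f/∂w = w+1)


step 1: grad = 4.2+1 = 5.2; w = 4.2 - 0.5·(5.2) = 1.6
step 2: grad = 1.6+1 = 2.6; w = 1.6 - 0.5·(2.6) = 0.3
step 3: grad = 0.3+1 = 1.3; w = 0.3 - 0.5·(1.3) = -0.35

-0.35


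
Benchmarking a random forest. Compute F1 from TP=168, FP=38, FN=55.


Precision = 168/206 = 0.8155
Recall = 168/223 = 0.7534
F1 = 2·P·R/(P+R) = 2·TP/(2·TP+FP+FN) = 336/(336+38+55) = 336/429 = 0.7832

0.7832


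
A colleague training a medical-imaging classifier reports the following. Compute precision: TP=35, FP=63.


Precision = TP/(TP+FP)
= 35/(35+63)
= 35/98 = 35.71%

35.71%


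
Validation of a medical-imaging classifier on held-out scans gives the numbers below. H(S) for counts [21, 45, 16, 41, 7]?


Probabilities: [21/130, 45/130, 16/130, 41/130, 7/130] ≈ [0.1615, 0.3462, 0.1231, 0.3154, 0.0538]
H = -((21/130)·log₂(21/130) + (45/130)·log₂(45/130) + (16/130)·log₂(16/130) + (41/130)·log₂(41/130) + (7/130)·log₂(7/130))
  = 2.0787 bits

2.0787 bits


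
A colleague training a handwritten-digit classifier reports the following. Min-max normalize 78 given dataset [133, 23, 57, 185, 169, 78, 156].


min=23, max=185
(78-23)/(185-23) = 55/162 = 0.3395

0.3395


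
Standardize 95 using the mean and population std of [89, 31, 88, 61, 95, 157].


μ = 86.8333, σ = 38.2554
z = (95 - 86.8333)/38.2554 = 0.2135

0.2135


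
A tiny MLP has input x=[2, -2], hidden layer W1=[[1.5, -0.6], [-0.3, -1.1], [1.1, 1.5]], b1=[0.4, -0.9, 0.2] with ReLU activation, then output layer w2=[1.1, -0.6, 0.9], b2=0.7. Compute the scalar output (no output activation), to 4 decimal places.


z1[0] = (1.5)·(2) + (-0.6)·(-2) + 0.4 = 4.6
z1[1] = (-0.3)·(2) + (-1.1)·(-2) - 0.9 = 0.7
z1[2] = (1.1)·(2) + (1.5)·(-2) + 0.2 = -0.6
h = ReLU(z1) = [4.6, 0.7, 0.0]
output = (1.1)·(4.6) + (-0.6)·(0.7) + (0.9)·(0.0) + 0.7 = 5.34

5.34


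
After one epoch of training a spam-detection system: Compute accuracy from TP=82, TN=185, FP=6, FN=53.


Accuracy = (TP+TN)/(TP+TN+FP+FN)
= (82+185)/(326)
= 267/326 = 81.9%

81.9%


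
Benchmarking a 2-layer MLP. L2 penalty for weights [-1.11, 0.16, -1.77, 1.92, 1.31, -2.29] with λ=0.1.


‖w‖₂² = (-1.11)² + (0.16)² + (-1.77)² + (1.92)² + (1.31)² + (-2.29)²
     = 1.2321 + 0.0256 + 3.1329 + 3.6864 + 1.7161 + 5.2441
     = 15.0372
λ·‖w‖₂² = 0.1·15.0372 = 1.50372

1.50372


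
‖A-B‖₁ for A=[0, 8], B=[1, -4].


d = |0-1| + |8+ 4|
  = 1 + 12
  = 13

13


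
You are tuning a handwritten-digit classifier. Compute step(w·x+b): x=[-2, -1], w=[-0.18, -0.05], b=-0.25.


z = (-2)·(-0.18) + (-1)·(-0.05) - 0.25
  = 0.16
step(z) = 1 (z≥0)

1


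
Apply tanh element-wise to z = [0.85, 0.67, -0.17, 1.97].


tanh(0.85) = 0.6911
tanh(0.67) = 0.585
tanh(-0.17) = -0.1684
tanh(1.97) = 0.9618
result = [0.6911, 0.585, -0.1684, 0.9618]

[0.6911, 0.585, -0.1684, 0.9618]


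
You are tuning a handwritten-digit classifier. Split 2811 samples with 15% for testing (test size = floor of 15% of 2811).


Test = ⌊2811·15/100⌋ = 421
Train = 2811 - 421 = 2390

Train: 2390, Test: 421


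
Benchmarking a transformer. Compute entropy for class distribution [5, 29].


Probabilities: [5/34, 29/34] ≈ [0.1471, 0.8529]
H = -((5/34)·log₂(5/34) + (29/34)·log₂(29/34))
  = 0.6024 bits

0.6024 bits


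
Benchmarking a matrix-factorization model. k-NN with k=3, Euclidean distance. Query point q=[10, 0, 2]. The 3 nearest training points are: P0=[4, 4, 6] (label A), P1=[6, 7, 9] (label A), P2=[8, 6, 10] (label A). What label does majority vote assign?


d(q,P0) = 8.2462  (label A)
d(q,P1) = 10.6771  (label A)
d(q,P2) = 10.198  (label A)
Votes: A=3, B=0
Majority → A

A


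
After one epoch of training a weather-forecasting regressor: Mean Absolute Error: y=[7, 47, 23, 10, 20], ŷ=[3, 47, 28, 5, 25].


Absolute errors: |7-3|=4, |47-47|=0, |23-28|=5, |10-5|=5, |20-25|=5
Sum = 19
MAE = 19/5 = 19/5

19/5


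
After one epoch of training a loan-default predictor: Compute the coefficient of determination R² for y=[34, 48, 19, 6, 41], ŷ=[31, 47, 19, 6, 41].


ȳ = 29.6
SS_res = Σ(y-ŷ)² = 10
SS_tot = Σ(y-ȳ)² = 1157.2
R² = 1 - SS_res/SS_tot = 1 - 0.0086 = 0.9914

0.9914


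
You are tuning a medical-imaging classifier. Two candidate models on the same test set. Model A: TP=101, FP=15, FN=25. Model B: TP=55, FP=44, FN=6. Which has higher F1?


Model A: P=101/116=0.8707, R=101/126=0.8016, F1=2PR/(P+R)=2TP/(2TP+FP+FN)=202/242=0.8347
Model B: P=55/99=0.5556, R=55/61=0.9016, F1=2PR/(P+R)=2TP/(2TP+FP+FN)=110/160=0.6875
0.8347 > 0.6875 → Model A

Model A


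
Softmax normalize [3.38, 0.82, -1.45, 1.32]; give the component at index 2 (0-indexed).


Exponentials: e^3.38=29.3708, e^0.82=2.2705, e^-1.45=0.2346, e^1.32=3.7434
Sum = 35.6193
Softmax = [0.8246, 0.0637, 0.0066, 0.1051]
p[2] = 0.2346/35.6193 = 0.0066

0.0066


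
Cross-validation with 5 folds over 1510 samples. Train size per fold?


Fold size = 1510/5 = 302
Training per fold = 1510 - 302 = 1208

1208


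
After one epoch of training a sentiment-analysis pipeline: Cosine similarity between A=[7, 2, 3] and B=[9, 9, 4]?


A·B = 7·9 + 2·9 + 3·4 = 93
‖A‖ = √62 = 7.874, ‖B‖ = √178 = 13.3417
cos = 93/(√62·√178) = 93/√11036 = 0.8853

0.8853


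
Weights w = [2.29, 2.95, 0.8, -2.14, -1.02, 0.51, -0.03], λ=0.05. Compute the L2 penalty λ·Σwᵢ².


‖w‖₂² = (2.29)² + (2.95)² + (0.8)² + (-2.14)² + (-1.02)² + (0.51)² + (-0.03)²
     = 5.2441 + 8.7025 + 0.64 + 4.5796 + 1.0404 + 0.2601 + 0.0009
     = 20.4676
λ·‖w‖₂² = 0.05·20.4676 = 1.02338

1.02338


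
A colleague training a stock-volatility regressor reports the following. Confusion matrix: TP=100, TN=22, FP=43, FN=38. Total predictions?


Total = TP + TN + FP + FN
= 100 + 22 + 43 + 38
= 203
(Predicted positive: 143, predicted negative: 60)

203


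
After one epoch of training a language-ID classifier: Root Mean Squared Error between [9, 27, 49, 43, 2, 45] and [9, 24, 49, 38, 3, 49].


MSE = 51/6 = 8.5
RMSE = √(51/6) = 2.9155

2.9155


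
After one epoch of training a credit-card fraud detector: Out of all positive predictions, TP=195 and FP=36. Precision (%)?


Precision = TP/(TP+FP)
= 195/(195+36)
= 195/231 = 84.42%

84.42%


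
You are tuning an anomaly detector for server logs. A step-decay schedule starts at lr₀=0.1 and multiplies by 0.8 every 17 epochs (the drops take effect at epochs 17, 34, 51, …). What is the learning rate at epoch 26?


n_drops = ⌊26/17⌋ = 1
lr = 0.1·0.8^1 = 0.1·0.8 = 0.08

0.08


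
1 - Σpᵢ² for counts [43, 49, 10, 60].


Probabilities: [43/162, 49/162, 10/162, 60/162] ≈ [0.2654, 0.3025, 0.0617, 0.3704]
Σpᵢ² = (1849 + 2401 + 100 + 3600)/162² = 7950/26244
Gini = 1 - Σpᵢ² = 1 - 7950/26244 = 0.6971

0.6971


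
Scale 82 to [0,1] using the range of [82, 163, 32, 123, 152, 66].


min=32, max=163
(82-32)/(163-32) = 50/131 = 0.3817

0.3817


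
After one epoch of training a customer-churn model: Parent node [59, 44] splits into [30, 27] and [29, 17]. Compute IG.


Parent = [59, 44], H_parent = 0.9846
H_left = 0.998 (n=57), H_right = 0.9503 (n=46)
H_children = (57/103)·0.998 + (46/103)·0.9503 = 0.9767
IG = 0.9846 - 0.9767 = 0.0079

0.0079


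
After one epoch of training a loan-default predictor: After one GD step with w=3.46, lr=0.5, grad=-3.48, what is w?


w_new = w - α·∇
= 3.46 - 0.5·-3.48
= 3.46 + 1.74
= 5.2

5.2
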